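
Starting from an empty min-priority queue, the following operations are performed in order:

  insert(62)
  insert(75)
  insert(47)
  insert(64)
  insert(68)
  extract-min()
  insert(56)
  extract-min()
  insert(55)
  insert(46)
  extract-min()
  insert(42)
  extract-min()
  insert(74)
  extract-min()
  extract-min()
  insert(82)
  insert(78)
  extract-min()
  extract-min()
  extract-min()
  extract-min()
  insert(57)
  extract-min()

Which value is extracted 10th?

insert 62 → {62}
insert 75 → {62, 75}
insert 47 → {47, 62, 75}
insert 64 → {47, 62, 64, 75}
insert 68 → {47, 62, 64, 68, 75}
extract-min → 47; now {62, 64, 68, 75}
insert 56 → {56, 62, 64, 68, 75}
extract-min → 56; now {62, 64, 68, 75}
insert 55 → {55, 62, 64, 68, 75}
insert 46 → {46, 55, 62, 64, 68, 75}
extract-min → 46; now {55, 62, 64, 68, 75}
insert 42 → {42, 55, 62, 64, 68, 75}
extract-min → 42; now {55, 62, 64, 68, 75}
insert 74 → {55, 62, 64, 68, 74, 75}
extract-min → 55; now {62, 64, 68, 74, 75}
extract-min → 62; now {64, 68, 74, 75}
insert 82 → {64, 68, 74, 75, 82}
insert 78 → {64, 68, 74, 75, 78, 82}
extract-min → 64; now {68, 74, 75, 78, 82}
extract-min → 68; now {74, 75, 78, 82}
extract-min → 74; now {75, 78, 82}
extract-min → 75; now {78, 82}
insert 57 → {57, 78, 82}
extract-min → 57; now {78, 82}

75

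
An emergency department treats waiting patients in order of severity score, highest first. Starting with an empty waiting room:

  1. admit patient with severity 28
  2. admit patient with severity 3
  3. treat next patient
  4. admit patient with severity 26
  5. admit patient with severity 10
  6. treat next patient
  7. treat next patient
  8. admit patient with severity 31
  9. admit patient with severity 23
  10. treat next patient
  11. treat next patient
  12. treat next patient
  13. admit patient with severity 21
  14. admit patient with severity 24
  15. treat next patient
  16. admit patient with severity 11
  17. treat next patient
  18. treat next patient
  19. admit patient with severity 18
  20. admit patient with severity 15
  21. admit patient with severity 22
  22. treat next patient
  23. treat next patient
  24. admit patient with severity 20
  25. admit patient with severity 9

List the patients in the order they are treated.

insert 28 → {28}
insert 3 → {28, 3}
treat next patient → 28; now {3}
insert 26 → {26, 3}
insert 10 → {26, 10, 3}
treat next patient → 26; now {10, 3}
treat next patient → 10; now {3}
insert 31 → {31, 3}
insert 23 → {31, 23, 3}
treat next patient → 31; now {23, 3}
treat next patient → 23; now {3}
treat next patient → 3; now {}
insert 21 → {21}
insert 24 → {24, 21}
treat next patient → 24; now {21}
insert 11 → {21, 11}
treat next patient → 21; now {11}
treat next patient → 11; now {}
insert 18 → {18}
insert 15 → {18, 15}
insert 22 → {22, 18, 15}
treat next patient → 22; now {18, 15}
treat next patient → 18; now {15}
insert 20 → {20, 15}
insert 9 → {20, 15, 9}

28, 26, 10, 31, 23, 3, 24, 21, 11, 22, 18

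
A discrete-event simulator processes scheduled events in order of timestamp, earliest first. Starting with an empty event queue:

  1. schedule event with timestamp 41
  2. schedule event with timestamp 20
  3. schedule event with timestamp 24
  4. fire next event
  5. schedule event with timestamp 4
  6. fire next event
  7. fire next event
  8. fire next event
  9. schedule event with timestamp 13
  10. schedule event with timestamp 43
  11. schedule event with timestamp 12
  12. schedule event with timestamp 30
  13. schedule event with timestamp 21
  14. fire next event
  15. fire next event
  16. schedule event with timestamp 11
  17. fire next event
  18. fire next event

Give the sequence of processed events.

insert 41 → {41}
insert 20 → {20, 41}
insert 24 → {20, 24, 41}
fire next event → 20; now {24, 41}
insert 4 → {4, 24, 41}
fire next event → 4; now {24, 41}
fire next event → 24; now {41}
fire next event → 41; now {}
insert 13 → {13}
insert 43 → {13, 43}
insert 12 → {12, 13, 43}
insert 30 → {12, 13, 30, 43}
insert 21 → {12, 13, 21, 30, 43}
fire next event → 12; now {13, 21, 30, 43}
fire next event → 13; now {21, 30, 43}
insert 11 → {11, 21, 30, 43}
fire next event → 11; now {21, 30, 43}
fire next event → 21; now {30, 43}

[20, 4, 24, 41, 12, 13, 11, 21]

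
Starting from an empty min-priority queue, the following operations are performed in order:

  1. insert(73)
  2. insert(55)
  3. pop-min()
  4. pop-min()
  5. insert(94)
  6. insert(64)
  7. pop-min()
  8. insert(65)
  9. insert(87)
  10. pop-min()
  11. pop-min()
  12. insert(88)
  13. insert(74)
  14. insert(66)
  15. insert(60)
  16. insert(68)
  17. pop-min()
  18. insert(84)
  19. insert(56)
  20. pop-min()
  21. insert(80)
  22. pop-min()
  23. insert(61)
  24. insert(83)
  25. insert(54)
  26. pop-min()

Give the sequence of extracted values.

insert 73 → {73}
insert 55 → {55, 73}
pop-min → 55; now {73}
pop-min → 73; now {}
insert 94 → {94}
insert 64 → {64, 94}
pop-min → 64; now {94}
insert 65 → {65, 94}
insert 87 → {65, 87, 94}
pop-min → 65; now {87, 94}
pop-min → 87; now {94}
insert 88 → {88, 94}
insert 74 → {74, 88, 94}
insert 66 → {66, 74, 88, 94}
insert 60 → {60, 66, 74, 88, 94}
insert 68 → {60, 66, 68, 74, 88, 94}
pop-min → 60; now {66, 68, 74, 88, 94}
insert 84 → {66, 68, 74, 84, 88, 94}
insert 56 → {56, 66, 68, 74, 84, 88, 94}
pop-min → 56; now {66, 68, 74, 84, 88, 94}
insert 80 → {66, 68, 74, 80, 84, 88, 94}
pop-min → 66; now {68, 74, 80, 84, 88, 94}
insert 61 → {61, 68, 74, 80, 84, 88, 94}
insert 83 → {61, 68, 74, 80, 83, 84, 88, 94}
insert 54 → {54, 61, 68, 74, 80, 83, 84, 88, 94}
pop-min → 54; now {61, 68, 74, 80, 83, 84, 88, 94}

55, 73, 64, 65, 87, 60, 56, 66, 54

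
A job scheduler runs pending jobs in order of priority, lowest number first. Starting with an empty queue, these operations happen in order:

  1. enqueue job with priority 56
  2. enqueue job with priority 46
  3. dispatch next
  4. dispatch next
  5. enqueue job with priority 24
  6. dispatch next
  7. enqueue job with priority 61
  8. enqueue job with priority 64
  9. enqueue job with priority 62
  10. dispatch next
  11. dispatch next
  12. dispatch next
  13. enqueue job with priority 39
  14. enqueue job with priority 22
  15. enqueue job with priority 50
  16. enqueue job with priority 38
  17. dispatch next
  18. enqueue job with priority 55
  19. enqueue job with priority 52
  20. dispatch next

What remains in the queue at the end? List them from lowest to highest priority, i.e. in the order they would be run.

insert 56 → {56}
insert 46 → {46, 56}
dispatch next → 46; now {56}
dispatch next → 56; now {}
insert 24 → {24}
dispatch next → 24; now {}
insert 61 → {61}
insert 64 → {61, 64}
insert 62 → {61, 62, 64}
dispatch next → 61; now {62, 64}
dispatch next → 62; now {64}
dispatch next → 64; now {}
insert 39 → {39}
insert 22 → {22, 39}
insert 50 → {22, 39, 50}
insert 38 → {22, 38, 39, 50}
dispatch next → 22; now {38, 39, 50}
insert 55 → {38, 39, 50, 55}
insert 52 → {38, 39, 50, 52, 55}
dispatch next → 38; now {39, 50, 52, 55}

39, 50, 52, 55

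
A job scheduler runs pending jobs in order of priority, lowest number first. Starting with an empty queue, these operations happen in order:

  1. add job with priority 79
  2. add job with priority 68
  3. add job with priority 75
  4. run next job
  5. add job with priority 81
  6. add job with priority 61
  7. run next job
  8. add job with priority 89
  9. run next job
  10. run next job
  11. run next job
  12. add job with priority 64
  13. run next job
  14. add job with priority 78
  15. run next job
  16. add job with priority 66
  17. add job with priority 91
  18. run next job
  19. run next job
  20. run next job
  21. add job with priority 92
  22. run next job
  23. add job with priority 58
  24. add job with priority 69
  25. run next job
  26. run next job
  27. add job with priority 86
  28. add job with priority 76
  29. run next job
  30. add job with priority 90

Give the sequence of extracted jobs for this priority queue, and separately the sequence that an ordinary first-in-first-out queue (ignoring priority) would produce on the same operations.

priority queue: [68, 61, 75, 79, 81, 64, 78, 66, 89, 91, 92, 58, 69, 76]; FIFO queue: 79, 68, 75, 81, 61, 89, 64, 78, 66, 91, 92, 58, 69, 86

insert 79 → {79}
insert 68 → {68, 79}
insert 75 → {68, 75, 79}
run next job → 68; now {75, 79}
insert 81 → {75, 79, 81}
insert 61 → {61, 75, 79, 81}
run next job → 61; now {75, 79, 81}
insert 89 → {75, 79, 81, 89}
run next job → 75; now {79, 81, 89}
run next job → 79; now {81, 89}
run next job → 81; now {89}
insert 64 → {64, 89}
run next job → 64; now {89}
insert 78 → {78, 89}
run next job → 78; now {89}
insert 66 → {66, 89}
insert 91 → {66, 89, 91}
run next job → 66; now {89, 91}
run next job → 89; now {91}
run next job → 91; now {}
insert 92 → {92}
run next job → 92; now {}
insert 58 → {58}
insert 69 → {58, 69}
run next job → 58; now {69}
run next job → 69; now {}
insert 86 → {86}
insert 76 → {76, 86}
run next job → 76; now {86}
insert 90 → {86, 90}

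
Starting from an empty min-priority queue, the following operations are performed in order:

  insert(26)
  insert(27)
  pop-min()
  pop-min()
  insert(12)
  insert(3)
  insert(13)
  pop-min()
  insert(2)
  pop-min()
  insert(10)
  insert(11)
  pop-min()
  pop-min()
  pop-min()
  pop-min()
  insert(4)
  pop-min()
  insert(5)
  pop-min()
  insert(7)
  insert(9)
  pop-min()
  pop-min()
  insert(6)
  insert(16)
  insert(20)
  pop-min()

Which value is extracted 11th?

7

insert 26 → {26}
insert 27 → {26, 27}
pop-min → 26; now {27}
pop-min → 27; now {}
insert 12 → {12}
insert 3 → {3, 12}
insert 13 → {3, 12, 13}
pop-min → 3; now {12, 13}
insert 2 → {2, 12, 13}
pop-min → 2; now {12, 13}
insert 10 → {10, 12, 13}
insert 11 → {10, 11, 12, 13}
pop-min → 10; now {11, 12, 13}
pop-min → 11; now {12, 13}
pop-min → 12; now {13}
pop-min → 13; now {}
insert 4 → {4}
pop-min → 4; now {}
insert 5 → {5}
pop-min → 5; now {}
insert 7 → {7}
insert 9 → {7, 9}
pop-min → 7; now {9}
pop-min → 9; now {}
insert 6 → {6}
insert 16 → {6, 16}
insert 20 → {6, 16, 20}
pop-min → 6; now {16, 20}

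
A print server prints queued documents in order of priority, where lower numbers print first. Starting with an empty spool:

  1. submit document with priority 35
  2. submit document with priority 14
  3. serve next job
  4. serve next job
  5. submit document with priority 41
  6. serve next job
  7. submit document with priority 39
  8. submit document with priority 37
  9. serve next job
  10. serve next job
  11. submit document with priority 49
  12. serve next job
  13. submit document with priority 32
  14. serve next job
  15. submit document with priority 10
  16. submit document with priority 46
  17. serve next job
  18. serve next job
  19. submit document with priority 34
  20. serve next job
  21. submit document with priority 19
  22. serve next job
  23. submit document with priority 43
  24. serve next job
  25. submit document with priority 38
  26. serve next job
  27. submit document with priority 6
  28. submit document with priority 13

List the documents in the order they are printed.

insert 35 → {35}
insert 14 → {14, 35}
serve next job → 14; now {35}
serve next job → 35; now {}
insert 41 → {41}
serve next job → 41; now {}
insert 39 → {39}
insert 37 → {37, 39}
serve next job → 37; now {39}
serve next job → 39; now {}
insert 49 → {49}
serve next job → 49; now {}
insert 32 → {32}
serve next job → 32; now {}
insert 10 → {10}
insert 46 → {10, 46}
serve next job → 10; now {46}
serve next job → 46; now {}
insert 34 → {34}
serve next job → 34; now {}
insert 19 → {19}
serve next job → 19; now {}
insert 43 → {43}
serve next job → 43; now {}
insert 38 → {38}
serve next job → 38; now {}
insert 6 → {6}
insert 13 → {6, 13}

14, 35, 41, 37, 39, 49, 32, 10, 46, 34, 19, 43, 38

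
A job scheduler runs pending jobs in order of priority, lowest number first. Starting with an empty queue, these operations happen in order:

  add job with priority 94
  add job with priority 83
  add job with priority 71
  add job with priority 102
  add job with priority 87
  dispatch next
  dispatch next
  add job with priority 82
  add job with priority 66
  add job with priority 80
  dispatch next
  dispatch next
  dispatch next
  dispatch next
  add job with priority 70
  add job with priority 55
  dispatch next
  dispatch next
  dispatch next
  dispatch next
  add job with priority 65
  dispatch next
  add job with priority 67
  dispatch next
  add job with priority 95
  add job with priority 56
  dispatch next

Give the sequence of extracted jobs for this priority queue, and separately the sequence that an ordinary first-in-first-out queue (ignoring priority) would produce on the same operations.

priority queue: [71, 83, 66, 80, 82, 87, 55, 70, 94, 102, 65, 67, 56]; FIFO queue: 94 → 83 → 71 → 102 → 87 → 82 → 66 → 80 → 70 → 55 → 65 → 67 → 95

insert 94 → {94}
insert 83 → {83, 94}
insert 71 → {71, 83, 94}
insert 102 → {71, 83, 94, 102}
insert 87 → {71, 83, 87, 94, 102}
dispatch next → 71; now {83, 87, 94, 102}
dispatch next → 83; now {87, 94, 102}
insert 82 → {82, 87, 94, 102}
insert 66 → {66, 82, 87, 94, 102}
insert 80 → {66, 80, 82, 87, 94, 102}
dispatch next → 66; now {80, 82, 87, 94, 102}
dispatch next → 80; now {82, 87, 94, 102}
dispatch next → 82; now {87, 94, 102}
dispatch next → 87; now {94, 102}
insert 70 → {70, 94, 102}
insert 55 → {55, 70, 94, 102}
dispatch next → 55; now {70, 94, 102}
dispatch next → 70; now {94, 102}
dispatch next → 94; now {102}
dispatch next → 102; now {}
insert 65 → {65}
dispatch next → 65; now {}
insert 67 → {67}
dispatch next → 67; now {}
insert 95 → {95}
insert 56 → {56, 95}
dispatch next → 56; now {95}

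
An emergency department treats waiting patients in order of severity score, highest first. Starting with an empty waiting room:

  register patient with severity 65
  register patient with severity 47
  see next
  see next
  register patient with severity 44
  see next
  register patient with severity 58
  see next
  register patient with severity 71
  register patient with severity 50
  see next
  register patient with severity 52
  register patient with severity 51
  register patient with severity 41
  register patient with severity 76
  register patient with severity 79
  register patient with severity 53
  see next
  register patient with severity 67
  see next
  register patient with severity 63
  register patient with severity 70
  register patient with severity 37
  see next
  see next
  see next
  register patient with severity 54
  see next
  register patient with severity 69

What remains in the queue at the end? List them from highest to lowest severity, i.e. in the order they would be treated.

insert 65 → {65}
insert 47 → {65, 47}
see next → 65; now {47}
see next → 47; now {}
insert 44 → {44}
see next → 44; now {}
insert 58 → {58}
see next → 58; now {}
insert 71 → {71}
insert 50 → {71, 50}
see next → 71; now {50}
insert 52 → {52, 50}
insert 51 → {52, 51, 50}
insert 41 → {52, 51, 50, 41}
insert 76 → {76, 52, 51, 50, 41}
insert 79 → {79, 76, 52, 51, 50, 41}
insert 53 → {79, 76, 53, 52, 51, 50, 41}
see next → 79; now {76, 53, 52, 51, 50, 41}
insert 67 → {76, 67, 53, 52, 51, 50, 41}
see next → 76; now {67, 53, 52, 51, 50, 41}
insert 63 → {67, 63, 53, 52, 51, 50, 41}
insert 70 → {70, 67, 63, 53, 52, 51, 50, 41}
insert 37 → {70, 67, 63, 53, 52, 51, 50, 41, 37}
see next → 70; now {67, 63, 53, 52, 51, 50, 41, 37}
see next → 67; now {63, 53, 52, 51, 50, 41, 37}
see next → 63; now {53, 52, 51, 50, 41, 37}
insert 54 → {54, 53, 52, 51, 50, 41, 37}
see next → 54; now {53, 52, 51, 50, 41, 37}
insert 69 → {69, 53, 52, 51, 50, 41, 37}

69 → 53 → 52 → 51 → 50 → 41 → 37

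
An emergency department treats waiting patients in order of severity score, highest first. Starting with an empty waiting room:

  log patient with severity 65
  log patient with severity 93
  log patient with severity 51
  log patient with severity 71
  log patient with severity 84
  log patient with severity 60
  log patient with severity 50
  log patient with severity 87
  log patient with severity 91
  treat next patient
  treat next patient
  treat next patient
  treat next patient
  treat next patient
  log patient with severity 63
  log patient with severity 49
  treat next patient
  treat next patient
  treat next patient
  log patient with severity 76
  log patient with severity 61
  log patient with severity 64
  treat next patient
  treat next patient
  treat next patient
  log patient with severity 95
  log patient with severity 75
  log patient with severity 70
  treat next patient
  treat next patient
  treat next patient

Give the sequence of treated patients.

insert 65 → {65}
insert 93 → {93, 65}
insert 51 → {93, 65, 51}
insert 71 → {93, 71, 65, 51}
insert 84 → {93, 84, 71, 65, 51}
insert 60 → {93, 84, 71, 65, 60, 51}
insert 50 → {93, 84, 71, 65, 60, 51, 50}
insert 87 → {93, 87, 84, 71, 65, 60, 51, 50}
insert 91 → {93, 91, 87, 84, 71, 65, 60, 51, 50}
treat next patient → 93; now {91, 87, 84, 71, 65, 60, 51, 50}
treat next patient → 91; now {87, 84, 71, 65, 60, 51, 50}
treat next patient → 87; now {84, 71, 65, 60, 51, 50}
treat next patient → 84; now {71, 65, 60, 51, 50}
treat next patient → 71; now {65, 60, 51, 50}
insert 63 → {65, 63, 60, 51, 50}
insert 49 → {65, 63, 60, 51, 50, 49}
treat next patient → 65; now {63, 60, 51, 50, 49}
treat next patient → 63; now {60, 51, 50, 49}
treat next patient → 60; now {51, 50, 49}
insert 76 → {76, 51, 50, 49}
insert 61 → {76, 61, 51, 50, 49}
insert 64 → {76, 64, 61, 51, 50, 49}
treat next patient → 76; now {64, 61, 51, 50, 49}
treat next patient → 64; now {61, 51, 50, 49}
treat next patient → 61; now {51, 50, 49}
insert 95 → {95, 51, 50, 49}
insert 75 → {95, 75, 51, 50, 49}
insert 70 → {95, 75, 70, 51, 50, 49}
treat next patient → 95; now {75, 70, 51, 50, 49}
treat next patient → 75; now {70, 51, 50, 49}
treat next patient → 70; now {51, 50, 49}

93 → 91 → 87 → 84 → 71 → 65 → 63 → 60 → 76 → 64 → 61 → 95 → 75 → 70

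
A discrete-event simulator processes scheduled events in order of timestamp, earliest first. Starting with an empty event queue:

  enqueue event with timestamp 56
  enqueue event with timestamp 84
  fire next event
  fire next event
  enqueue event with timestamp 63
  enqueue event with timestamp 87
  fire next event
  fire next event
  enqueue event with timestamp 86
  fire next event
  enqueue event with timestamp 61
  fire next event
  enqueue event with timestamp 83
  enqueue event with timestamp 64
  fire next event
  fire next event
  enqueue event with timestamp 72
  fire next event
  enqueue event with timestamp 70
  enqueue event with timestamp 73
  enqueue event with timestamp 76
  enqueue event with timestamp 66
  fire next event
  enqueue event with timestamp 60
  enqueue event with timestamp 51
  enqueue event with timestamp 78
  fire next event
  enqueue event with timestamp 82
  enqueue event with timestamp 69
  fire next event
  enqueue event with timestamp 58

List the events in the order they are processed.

56, 84, 63, 87, 86, 61, 64, 83, 72, 66, 51, 60

insert 56 → {56}
insert 84 → {56, 84}
fire next event → 56; now {84}
fire next event → 84; now {}
insert 63 → {63}
insert 87 → {63, 87}
fire next event → 63; now {87}
fire next event → 87; now {}
insert 86 → {86}
fire next event → 86; now {}
insert 61 → {61}
fire next event → 61; now {}
insert 83 → {83}
insert 64 → {64, 83}
fire next event → 64; now {83}
fire next event → 83; now {}
insert 72 → {72}
fire next event → 72; now {}
insert 70 → {70}
insert 73 → {70, 73}
insert 76 → {70, 73, 76}
insert 66 → {66, 70, 73, 76}
fire next event → 66; now {70, 73, 76}
insert 60 → {60, 70, 73, 76}
insert 51 → {51, 60, 70, 73, 76}
insert 78 → {51, 60, 70, 73, 76, 78}
fire next event → 51; now {60, 70, 73, 76, 78}
insert 82 → {60, 70, 73, 76, 78, 82}
insert 69 → {60, 69, 70, 73, 76, 78, 82}
fire next event → 60; now {69, 70, 73, 76, 78, 82}
insert 58 → {58, 69, 70, 73, 76, 78, 82}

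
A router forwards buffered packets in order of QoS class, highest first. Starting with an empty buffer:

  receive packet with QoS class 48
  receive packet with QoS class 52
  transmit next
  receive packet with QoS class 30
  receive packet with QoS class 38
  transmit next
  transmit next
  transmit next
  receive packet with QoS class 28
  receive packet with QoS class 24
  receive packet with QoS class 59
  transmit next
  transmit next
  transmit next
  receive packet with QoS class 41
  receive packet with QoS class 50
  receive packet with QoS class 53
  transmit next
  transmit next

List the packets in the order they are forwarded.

[52, 48, 38, 30, 59, 28, 24, 53, 50]

insert 48 → {48}
insert 52 → {52, 48}
transmit next → 52; now {48}
insert 30 → {48, 30}
insert 38 → {48, 38, 30}
transmit next → 48; now {38, 30}
transmit next → 38; now {30}
transmit next → 30; now {}
insert 28 → {28}
insert 24 → {28, 24}
insert 59 → {59, 28, 24}
transmit next → 59; now {28, 24}
transmit next → 28; now {24}
transmit next → 24; now {}
insert 41 → {41}
insert 50 → {50, 41}
insert 53 → {53, 50, 41}
transmit next → 53; now {50, 41}
transmit next → 50; now {41}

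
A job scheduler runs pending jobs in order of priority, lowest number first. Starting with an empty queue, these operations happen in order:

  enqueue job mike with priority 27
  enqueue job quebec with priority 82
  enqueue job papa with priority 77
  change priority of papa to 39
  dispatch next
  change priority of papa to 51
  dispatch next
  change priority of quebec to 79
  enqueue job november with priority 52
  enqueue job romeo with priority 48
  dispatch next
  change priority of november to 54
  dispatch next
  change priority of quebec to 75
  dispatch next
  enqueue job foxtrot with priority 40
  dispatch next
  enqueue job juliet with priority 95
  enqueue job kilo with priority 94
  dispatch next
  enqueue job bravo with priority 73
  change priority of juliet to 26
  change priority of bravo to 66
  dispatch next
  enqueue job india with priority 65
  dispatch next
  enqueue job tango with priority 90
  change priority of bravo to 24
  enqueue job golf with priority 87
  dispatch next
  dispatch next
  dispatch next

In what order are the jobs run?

add mike (priority 27) → {mike:27}
add quebec (priority 82) → {mike:27, quebec:82}
add papa (priority 77) → {mike:27, papa:77, quebec:82}
update papa to priority 39 → {mike:27, papa:39, quebec:82}
dispatch next → mike; now {papa:39, quebec:82}
update papa to priority 51 → {papa:51, quebec:82}
dispatch next → papa; now {quebec:82}
update quebec to priority 79 → {quebec:79}
add november (priority 52) → {november:52, quebec:79}
add romeo (priority 48) → {romeo:48, november:52, quebec:79}
dispatch next → romeo; now {november:52, quebec:79}
update november to priority 54 → {november:54, quebec:79}
dispatch next → november; now {quebec:79}
update quebec to priority 75 → {quebec:75}
dispatch next → quebec; now {}
add foxtrot (priority 40) → {foxtrot:40}
dispatch next → foxtrot; now {}
add juliet (priority 95) → {juliet:95}
add kilo (priority 94) → {kilo:94, juliet:95}
dispatch next → kilo; now {juliet:95}
add bravo (priority 73) → {bravo:73, juliet:95}
update juliet to priority 26 → {juliet:26, bravo:73}
update bravo to priority 66 → {juliet:26, bravo:66}
dispatch next → juliet; now {bravo:66}
add india (priority 65) → {india:65, bravo:66}
dispatch next → india; now {bravo:66}
add tango (priority 90) → {bravo:66, tango:90}
update bravo to priority 24 → {bravo:24, tango:90}
add golf (priority 87) → {bravo:24, golf:87, tango:90}
dispatch next → bravo; now {golf:87, tango:90}
dispatch next → golf; now {tango:90}
dispatch next → tango; now {}

[mike, papa, romeo, november, quebec, foxtrot, kilo, juliet, india, bravo, golf, tango]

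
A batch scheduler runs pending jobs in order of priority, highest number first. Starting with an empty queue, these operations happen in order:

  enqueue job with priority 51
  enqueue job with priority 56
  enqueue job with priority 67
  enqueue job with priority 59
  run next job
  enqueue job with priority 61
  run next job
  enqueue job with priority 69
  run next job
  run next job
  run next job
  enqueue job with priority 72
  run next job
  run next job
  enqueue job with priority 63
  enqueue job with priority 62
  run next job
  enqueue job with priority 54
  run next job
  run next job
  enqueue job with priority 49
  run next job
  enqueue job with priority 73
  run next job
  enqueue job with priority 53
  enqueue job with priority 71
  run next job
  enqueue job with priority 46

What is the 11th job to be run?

insert 51 → {51}
insert 56 → {56, 51}
insert 67 → {67, 56, 51}
insert 59 → {67, 59, 56, 51}
run next job → 67; now {59, 56, 51}
insert 61 → {61, 59, 56, 51}
run next job → 61; now {59, 56, 51}
insert 69 → {69, 59, 56, 51}
run next job → 69; now {59, 56, 51}
run next job → 59; now {56, 51}
run next job → 56; now {51}
insert 72 → {72, 51}
run next job → 72; now {51}
run next job → 51; now {}
insert 63 → {63}
insert 62 → {63, 62}
run next job → 63; now {62}
insert 54 → {62, 54}
run next job → 62; now {54}
run next job → 54; now {}
insert 49 → {49}
run next job → 49; now {}
insert 73 → {73}
run next job → 73; now {}
insert 53 → {53}
insert 71 → {71, 53}
run next job → 71; now {53}
insert 46 → {53, 46}

49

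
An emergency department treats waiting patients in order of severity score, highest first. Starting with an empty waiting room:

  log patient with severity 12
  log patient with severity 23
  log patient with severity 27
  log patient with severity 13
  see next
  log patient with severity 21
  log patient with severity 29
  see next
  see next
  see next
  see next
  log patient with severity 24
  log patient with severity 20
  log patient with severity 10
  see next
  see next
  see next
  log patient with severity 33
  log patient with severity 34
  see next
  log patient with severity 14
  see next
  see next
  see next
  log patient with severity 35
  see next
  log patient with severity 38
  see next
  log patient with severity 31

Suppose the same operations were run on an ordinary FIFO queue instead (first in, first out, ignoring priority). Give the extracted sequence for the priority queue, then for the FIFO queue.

insert 12 → {12}
insert 23 → {23, 12}
insert 27 → {27, 23, 12}
insert 13 → {27, 23, 13, 12}
see next → 27; now {23, 13, 12}
insert 21 → {23, 21, 13, 12}
insert 29 → {29, 23, 21, 13, 12}
see next → 29; now {23, 21, 13, 12}
see next → 23; now {21, 13, 12}
see next → 21; now {13, 12}
see next → 13; now {12}
insert 24 → {24, 12}
insert 20 → {24, 20, 12}
insert 10 → {24, 20, 12, 10}
see next → 24; now {20, 12, 10}
see next → 20; now {12, 10}
see next → 12; now {10}
insert 33 → {33, 10}
insert 34 → {34, 33, 10}
see next → 34; now {33, 10}
insert 14 → {33, 14, 10}
see next → 33; now {14, 10}
see next → 14; now {10}
see next → 10; now {}
insert 35 → {35}
see next → 35; now {}
insert 38 → {38}
see next → 38; now {}
insert 31 → {31}

priority queue: [27, 29, 23, 21, 13, 24, 20, 12, 34, 33, 14, 10, 35, 38]; FIFO queue: 12 → 23 → 27 → 13 → 21 → 29 → 24 → 20 → 10 → 33 → 34 → 14 → 35 → 38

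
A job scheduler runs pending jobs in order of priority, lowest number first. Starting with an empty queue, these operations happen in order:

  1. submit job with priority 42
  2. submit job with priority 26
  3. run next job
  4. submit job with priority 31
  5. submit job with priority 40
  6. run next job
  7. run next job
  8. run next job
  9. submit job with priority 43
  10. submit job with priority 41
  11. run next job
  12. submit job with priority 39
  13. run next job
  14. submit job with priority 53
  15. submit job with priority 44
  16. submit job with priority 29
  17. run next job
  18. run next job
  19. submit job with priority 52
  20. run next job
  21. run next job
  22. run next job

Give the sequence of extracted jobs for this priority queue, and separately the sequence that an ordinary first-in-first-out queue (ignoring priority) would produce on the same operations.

insert 42 → {42}
insert 26 → {26, 42}
run next job → 26; now {42}
insert 31 → {31, 42}
insert 40 → {31, 40, 42}
run next job → 31; now {40, 42}
run next job → 40; now {42}
run next job → 42; now {}
insert 43 → {43}
insert 41 → {41, 43}
run next job → 41; now {43}
insert 39 → {39, 43}
run next job → 39; now {43}
insert 53 → {43, 53}
insert 44 → {43, 44, 53}
insert 29 → {29, 43, 44, 53}
run next job → 29; now {43, 44, 53}
run next job → 43; now {44, 53}
insert 52 → {44, 52, 53}
run next job → 44; now {52, 53}
run next job → 52; now {53}
run next job → 53; now {}

priority queue: 26 → 31 → 40 → 42 → 41 → 39 → 29 → 43 → 44 → 52 → 53; FIFO queue: 42 → 26 → 31 → 40 → 43 → 41 → 39 → 53 → 44 → 29 → 52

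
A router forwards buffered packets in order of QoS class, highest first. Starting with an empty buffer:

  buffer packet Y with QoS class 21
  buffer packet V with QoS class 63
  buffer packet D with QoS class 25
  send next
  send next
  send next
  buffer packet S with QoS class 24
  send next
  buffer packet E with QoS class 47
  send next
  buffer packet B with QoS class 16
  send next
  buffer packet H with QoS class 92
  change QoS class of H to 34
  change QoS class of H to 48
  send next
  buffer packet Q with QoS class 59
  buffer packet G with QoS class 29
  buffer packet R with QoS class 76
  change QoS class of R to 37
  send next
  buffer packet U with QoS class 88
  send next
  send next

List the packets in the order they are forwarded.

[V, D, Y, S, E, B, H, Q, U, R]

add Y (QoS class 21) → {Y:21}
add V (QoS class 63) → {V:63, Y:21}
add D (QoS class 25) → {V:63, D:25, Y:21}
send next → V; now {D:25, Y:21}
send next → D; now {Y:21}
send next → Y; now {}
add S (QoS class 24) → {S:24}
send next → S; now {}
add E (QoS class 47) → {E:47}
send next → E; now {}
add B (QoS class 16) → {B:16}
send next → B; now {}
add H (QoS class 92) → {H:92}
update H to QoS class 34 → {H:34}
update H to QoS class 48 → {H:48}
send next → H; now {}
add Q (QoS class 59) → {Q:59}
add G (QoS class 29) → {Q:59, G:29}
add R (QoS class 76) → {R:76, Q:59, G:29}
update R to QoS class 37 → {Q:59, R:37, G:29}
send next → Q; now {R:37, G:29}
add U (QoS class 88) → {U:88, R:37, G:29}
send next → U; now {R:37, G:29}
send next → R; now {G:29}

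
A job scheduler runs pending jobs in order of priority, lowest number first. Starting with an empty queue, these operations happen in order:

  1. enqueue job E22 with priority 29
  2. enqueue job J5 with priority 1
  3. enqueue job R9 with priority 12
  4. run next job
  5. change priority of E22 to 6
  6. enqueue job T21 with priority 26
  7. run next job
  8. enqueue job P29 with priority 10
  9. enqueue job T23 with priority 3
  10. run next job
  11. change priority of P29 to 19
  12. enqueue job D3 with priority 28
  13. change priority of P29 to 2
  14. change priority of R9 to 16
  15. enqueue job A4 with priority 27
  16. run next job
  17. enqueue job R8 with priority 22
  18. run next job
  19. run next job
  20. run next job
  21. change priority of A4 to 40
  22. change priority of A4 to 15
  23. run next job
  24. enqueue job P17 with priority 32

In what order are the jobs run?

J5, E22, T23, P29, R9, R8, T21, A4

add E22 (priority 29) → {E22:29}
add J5 (priority 1) → {J5:1, E22:29}
add R9 (priority 12) → {J5:1, R9:12, E22:29}
run next job → J5; now {R9:12, E22:29}
update E22 to priority 6 → {E22:6, R9:12}
add T21 (priority 26) → {E22:6, R9:12, T21:26}
run next job → E22; now {R9:12, T21:26}
add P29 (priority 10) → {P29:10, R9:12, T21:26}
add T23 (priority 3) → {T23:3, P29:10, R9:12, T21:26}
run next job → T23; now {P29:10, R9:12, T21:26}
update P29 to priority 19 → {R9:12, P29:19, T21:26}
add D3 (priority 28) → {R9:12, P29:19, T21:26, D3:28}
update P29 to priority 2 → {P29:2, R9:12, T21:26, D3:28}
update R9 to priority 16 → {P29:2, R9:16, T21:26, D3:28}
add A4 (priority 27) → {P29:2, R9:16, T21:26, A4:27, D3:28}
run next job → P29; now {R9:16, T21:26, A4:27, D3:28}
add R8 (priority 22) → {R9:16, R8:22, T21:26, A4:27, D3:28}
run next job → R9; now {R8:22, T21:26, A4:27, D3:28}
run next job → R8; now {T21:26, A4:27, D3:28}
run next job → T21; now {A4:27, D3:28}
update A4 to priority 40 → {D3:28, A4:40}
update A4 to priority 15 → {A4:15, D3:28}
run next job → A4; now {D3:28}
add P17 (priority 32) → {D3:28, P17:32}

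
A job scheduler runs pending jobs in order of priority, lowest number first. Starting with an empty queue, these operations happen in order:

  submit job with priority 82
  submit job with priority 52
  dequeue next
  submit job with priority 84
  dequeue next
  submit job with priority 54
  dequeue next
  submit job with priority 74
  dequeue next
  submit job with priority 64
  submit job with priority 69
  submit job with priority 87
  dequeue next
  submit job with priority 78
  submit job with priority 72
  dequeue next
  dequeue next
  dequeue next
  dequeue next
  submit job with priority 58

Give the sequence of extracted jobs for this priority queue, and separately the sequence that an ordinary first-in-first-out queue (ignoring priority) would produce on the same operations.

priority queue: [52, 82, 54, 74, 64, 69, 72, 78, 84]; FIFO queue: 82, 52, 84, 54, 74, 64, 69, 87, 78

insert 82 → {82}
insert 52 → {52, 82}
dequeue next → 52; now {82}
insert 84 → {82, 84}
dequeue next → 82; now {84}
insert 54 → {54, 84}
dequeue next → 54; now {84}
insert 74 → {74, 84}
dequeue next → 74; now {84}
insert 64 → {64, 84}
insert 69 → {64, 69, 84}
insert 87 → {64, 69, 84, 87}
dequeue next → 64; now {69, 84, 87}
insert 78 → {69, 78, 84, 87}
insert 72 → {69, 72, 78, 84, 87}
dequeue next → 69; now {72, 78, 84, 87}
dequeue next → 72; now {78, 84, 87}
dequeue next → 78; now {84, 87}
dequeue next → 84; now {87}
insert 58 → {58, 87}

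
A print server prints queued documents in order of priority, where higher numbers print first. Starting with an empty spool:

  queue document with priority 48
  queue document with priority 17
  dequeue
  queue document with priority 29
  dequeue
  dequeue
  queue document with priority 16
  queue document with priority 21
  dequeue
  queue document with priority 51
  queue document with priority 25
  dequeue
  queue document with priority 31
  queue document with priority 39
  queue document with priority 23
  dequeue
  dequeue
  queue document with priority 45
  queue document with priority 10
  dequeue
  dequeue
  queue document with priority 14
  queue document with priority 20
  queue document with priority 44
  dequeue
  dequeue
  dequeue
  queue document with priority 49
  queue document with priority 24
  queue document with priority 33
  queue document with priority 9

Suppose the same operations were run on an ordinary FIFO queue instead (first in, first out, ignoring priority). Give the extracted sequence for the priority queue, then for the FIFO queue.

priority queue: [48, 29, 17, 21, 51, 39, 31, 45, 25, 44, 23, 20]; FIFO queue: 48 → 17 → 29 → 16 → 21 → 51 → 25 → 31 → 39 → 23 → 45 → 10

insert 48 → {48}
insert 17 → {48, 17}
dequeue → 48; now {17}
insert 29 → {29, 17}
dequeue → 29; now {17}
dequeue → 17; now {}
insert 16 → {16}
insert 21 → {21, 16}
dequeue → 21; now {16}
insert 51 → {51, 16}
insert 25 → {51, 25, 16}
dequeue → 51; now {25, 16}
insert 31 → {31, 25, 16}
insert 39 → {39, 31, 25, 16}
insert 23 → {39, 31, 25, 23, 16}
dequeue → 39; now {31, 25, 23, 16}
dequeue → 31; now {25, 23, 16}
insert 45 → {45, 25, 23, 16}
insert 10 → {45, 25, 23, 16, 10}
dequeue → 45; now {25, 23, 16, 10}
dequeue → 25; now {23, 16, 10}
insert 14 → {23, 16, 14, 10}
insert 20 → {23, 20, 16, 14, 10}
insert 44 → {44, 23, 20, 16, 14, 10}
dequeue → 44; now {23, 20, 16, 14, 10}
dequeue → 23; now {20, 16, 14, 10}
dequeue → 20; now {16, 14, 10}
insert 49 → {49, 16, 14, 10}
insert 24 → {49, 24, 16, 14, 10}
insert 33 → {49, 33, 24, 16, 14, 10}
insert 9 → {49, 33, 24, 16, 14, 10, 9}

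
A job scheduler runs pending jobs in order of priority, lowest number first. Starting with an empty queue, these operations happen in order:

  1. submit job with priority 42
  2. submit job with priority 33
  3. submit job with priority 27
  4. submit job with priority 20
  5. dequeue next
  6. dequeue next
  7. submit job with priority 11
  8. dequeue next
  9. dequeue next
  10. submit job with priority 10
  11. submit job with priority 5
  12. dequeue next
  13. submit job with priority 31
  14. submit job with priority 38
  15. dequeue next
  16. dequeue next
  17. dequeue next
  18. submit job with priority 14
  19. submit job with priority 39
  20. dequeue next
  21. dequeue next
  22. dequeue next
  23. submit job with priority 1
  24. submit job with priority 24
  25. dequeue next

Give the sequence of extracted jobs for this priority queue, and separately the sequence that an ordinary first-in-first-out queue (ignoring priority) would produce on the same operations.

insert 42 → {42}
insert 33 → {33, 42}
insert 27 → {27, 33, 42}
insert 20 → {20, 27, 33, 42}
dequeue next → 20; now {27, 33, 42}
dequeue next → 27; now {33, 42}
insert 11 → {11, 33, 42}
dequeue next → 11; now {33, 42}
dequeue next → 33; now {42}
insert 10 → {10, 42}
insert 5 → {5, 10, 42}
dequeue next → 5; now {10, 42}
insert 31 → {10, 31, 42}
insert 38 → {10, 31, 38, 42}
dequeue next → 10; now {31, 38, 42}
dequeue next → 31; now {38, 42}
dequeue next → 38; now {42}
insert 14 → {14, 42}
insert 39 → {14, 39, 42}
dequeue next → 14; now {39, 42}
dequeue next → 39; now {42}
dequeue next → 42; now {}
insert 1 → {1}
insert 24 → {1, 24}
dequeue next → 1; now {24}

priority queue: 20 → 27 → 11 → 33 → 5 → 10 → 31 → 38 → 14 → 39 → 42 → 1; FIFO queue: 42, 33, 27, 20, 11, 10, 5, 31, 38, 14, 39, 1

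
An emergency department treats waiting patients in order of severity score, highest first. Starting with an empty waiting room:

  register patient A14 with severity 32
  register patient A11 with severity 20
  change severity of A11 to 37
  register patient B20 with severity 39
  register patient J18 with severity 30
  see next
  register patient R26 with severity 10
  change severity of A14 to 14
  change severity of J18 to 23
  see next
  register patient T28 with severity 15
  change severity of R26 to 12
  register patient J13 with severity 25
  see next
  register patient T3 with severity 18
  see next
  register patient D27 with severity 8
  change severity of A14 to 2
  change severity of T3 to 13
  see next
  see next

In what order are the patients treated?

B20 → A11 → J13 → J18 → T28 → T3

add A14 (severity 32) → {A14:32}
add A11 (severity 20) → {A14:32, A11:20}
update A11 to severity 37 → {A11:37, A14:32}
add B20 (severity 39) → {B20:39, A11:37, A14:32}
add J18 (severity 30) → {B20:39, A11:37, A14:32, J18:30}
see next → B20; now {A11:37, A14:32, J18:30}
add R26 (severity 10) → {A11:37, A14:32, J18:30, R26:10}
update A14 to severity 14 → {A11:37, J18:30, A14:14, R26:10}
update J18 to severity 23 → {A11:37, J18:23, A14:14, R26:10}
see next → A11; now {J18:23, A14:14, R26:10}
add T28 (severity 15) → {J18:23, T28:15, A14:14, R26:10}
update R26 to severity 12 → {J18:23, T28:15, A14:14, R26:12}
add J13 (severity 25) → {J13:25, J18:23, T28:15, A14:14, R26:12}
see next → J13; now {J18:23, T28:15, A14:14, R26:12}
add T3 (severity 18) → {J18:23, T3:18, T28:15, A14:14, R26:12}
see next → J18; now {T3:18, T28:15, A14:14, R26:12}
add D27 (severity 8) → {T3:18, T28:15, A14:14, R26:12, D27:8}
update A14 to severity 2 → {T3:18, T28:15, R26:12, D27:8, A14:2}
update T3 to severity 13 → {T28:15, T3:13, R26:12, D27:8, A14:2}
see next → T28; now {T3:13, R26:12, D27:8, A14:2}
see next → T3; now {R26:12, D27:8, A14:2}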